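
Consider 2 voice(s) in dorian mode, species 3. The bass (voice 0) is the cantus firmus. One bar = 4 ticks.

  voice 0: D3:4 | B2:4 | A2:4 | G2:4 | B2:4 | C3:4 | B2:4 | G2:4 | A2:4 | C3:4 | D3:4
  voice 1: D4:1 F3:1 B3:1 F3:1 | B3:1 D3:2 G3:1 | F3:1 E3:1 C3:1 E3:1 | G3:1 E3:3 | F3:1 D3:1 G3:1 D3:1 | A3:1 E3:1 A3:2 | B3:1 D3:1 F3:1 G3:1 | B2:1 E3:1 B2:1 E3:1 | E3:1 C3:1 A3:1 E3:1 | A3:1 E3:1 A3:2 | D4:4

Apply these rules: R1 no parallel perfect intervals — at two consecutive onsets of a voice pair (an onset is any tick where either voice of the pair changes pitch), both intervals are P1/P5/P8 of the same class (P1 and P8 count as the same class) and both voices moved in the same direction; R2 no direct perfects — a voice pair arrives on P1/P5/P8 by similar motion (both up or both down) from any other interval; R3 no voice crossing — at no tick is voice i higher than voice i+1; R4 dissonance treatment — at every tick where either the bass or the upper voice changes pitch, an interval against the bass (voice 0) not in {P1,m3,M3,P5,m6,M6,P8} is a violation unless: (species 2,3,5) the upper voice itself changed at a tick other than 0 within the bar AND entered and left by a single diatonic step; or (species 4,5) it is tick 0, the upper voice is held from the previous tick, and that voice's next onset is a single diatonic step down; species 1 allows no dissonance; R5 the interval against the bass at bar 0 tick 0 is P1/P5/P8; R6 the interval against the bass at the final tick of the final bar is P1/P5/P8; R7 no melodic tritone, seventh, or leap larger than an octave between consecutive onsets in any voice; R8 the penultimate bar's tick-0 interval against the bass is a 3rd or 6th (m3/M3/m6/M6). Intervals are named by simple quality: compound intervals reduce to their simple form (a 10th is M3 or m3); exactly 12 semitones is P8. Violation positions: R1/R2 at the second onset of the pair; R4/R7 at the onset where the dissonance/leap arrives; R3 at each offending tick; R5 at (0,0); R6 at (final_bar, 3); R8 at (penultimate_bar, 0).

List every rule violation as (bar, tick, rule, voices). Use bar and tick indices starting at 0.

bar 0: v0=D3 v1=D4 downbeat P8
bar 1: v0=B2 v1=B3 downbeat P8
bar 2: v0=A2 v1=F3 downbeat m6
bar 3: v0=G2 v1=G3 downbeat P8
bar 4: v0=B2 v1=F3 downbeat TT
bar 5: v0=C3 v1=A3 downbeat M6
bar 6: v0=B2 v1=B3 downbeat P8
bar 7: v0=G2 v1=B2 downbeat M3
bar 8: v0=A2 v1=E3 downbeat P5
bar 9: v0=C3 v1=A3 downbeat M6
bar 10: v0=D3 v1=D4 downbeat P8
  -> R7 @ bar 0 tick 2 v(1,): F3->B3 leap 6st
  -> R7 @ bar 0 tick 3 v(1,): B3->F3 leap 6st
  -> R7 @ bar 1 tick 0 v(1,): F3->B3 leap 6st
  -> R4 @ bar 4 tick 0 v(0, 1): B2/F3 TT untreated
  -> R4 @ bar 6 tick 2 v(0, 1): B2/F3 TT untreated
  -> R2 @ bar 10 tick 0 v(0, 1): C3/A3 M6 -> D3/D4 P8 similar

(0, 2, R7, (1,))
(0, 3, R7, (1,))
(1, 0, R7, (1,))
(4, 0, R4, (0, 1))
(6, 2, R4, (0, 1))
(10, 0, R2, (0, 1))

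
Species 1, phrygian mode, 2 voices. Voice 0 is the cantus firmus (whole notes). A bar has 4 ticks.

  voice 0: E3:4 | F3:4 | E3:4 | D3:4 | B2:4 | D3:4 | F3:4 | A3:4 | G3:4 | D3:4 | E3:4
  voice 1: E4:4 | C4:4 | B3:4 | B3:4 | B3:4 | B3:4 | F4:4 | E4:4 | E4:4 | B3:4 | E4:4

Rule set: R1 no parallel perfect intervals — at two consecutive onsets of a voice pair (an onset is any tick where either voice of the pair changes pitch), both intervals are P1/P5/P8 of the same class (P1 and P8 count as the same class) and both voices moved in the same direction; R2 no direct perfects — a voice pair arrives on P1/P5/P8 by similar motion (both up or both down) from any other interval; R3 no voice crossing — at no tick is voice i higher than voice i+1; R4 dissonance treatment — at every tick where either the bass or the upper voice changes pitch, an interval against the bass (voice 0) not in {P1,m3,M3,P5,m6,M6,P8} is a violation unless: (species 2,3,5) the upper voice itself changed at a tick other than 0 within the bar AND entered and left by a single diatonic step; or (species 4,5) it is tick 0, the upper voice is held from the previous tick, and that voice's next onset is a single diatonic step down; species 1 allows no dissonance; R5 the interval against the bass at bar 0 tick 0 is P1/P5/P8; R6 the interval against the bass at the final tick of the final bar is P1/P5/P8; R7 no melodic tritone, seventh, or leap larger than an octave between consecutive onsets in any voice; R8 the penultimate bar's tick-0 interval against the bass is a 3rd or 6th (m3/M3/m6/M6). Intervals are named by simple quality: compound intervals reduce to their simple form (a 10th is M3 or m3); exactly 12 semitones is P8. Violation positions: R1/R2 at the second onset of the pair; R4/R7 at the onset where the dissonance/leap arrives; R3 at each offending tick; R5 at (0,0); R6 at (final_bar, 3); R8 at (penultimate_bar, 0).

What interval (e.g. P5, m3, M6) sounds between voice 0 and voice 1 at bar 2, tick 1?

voice 0=E3 voice 1=B3 -> P5

P5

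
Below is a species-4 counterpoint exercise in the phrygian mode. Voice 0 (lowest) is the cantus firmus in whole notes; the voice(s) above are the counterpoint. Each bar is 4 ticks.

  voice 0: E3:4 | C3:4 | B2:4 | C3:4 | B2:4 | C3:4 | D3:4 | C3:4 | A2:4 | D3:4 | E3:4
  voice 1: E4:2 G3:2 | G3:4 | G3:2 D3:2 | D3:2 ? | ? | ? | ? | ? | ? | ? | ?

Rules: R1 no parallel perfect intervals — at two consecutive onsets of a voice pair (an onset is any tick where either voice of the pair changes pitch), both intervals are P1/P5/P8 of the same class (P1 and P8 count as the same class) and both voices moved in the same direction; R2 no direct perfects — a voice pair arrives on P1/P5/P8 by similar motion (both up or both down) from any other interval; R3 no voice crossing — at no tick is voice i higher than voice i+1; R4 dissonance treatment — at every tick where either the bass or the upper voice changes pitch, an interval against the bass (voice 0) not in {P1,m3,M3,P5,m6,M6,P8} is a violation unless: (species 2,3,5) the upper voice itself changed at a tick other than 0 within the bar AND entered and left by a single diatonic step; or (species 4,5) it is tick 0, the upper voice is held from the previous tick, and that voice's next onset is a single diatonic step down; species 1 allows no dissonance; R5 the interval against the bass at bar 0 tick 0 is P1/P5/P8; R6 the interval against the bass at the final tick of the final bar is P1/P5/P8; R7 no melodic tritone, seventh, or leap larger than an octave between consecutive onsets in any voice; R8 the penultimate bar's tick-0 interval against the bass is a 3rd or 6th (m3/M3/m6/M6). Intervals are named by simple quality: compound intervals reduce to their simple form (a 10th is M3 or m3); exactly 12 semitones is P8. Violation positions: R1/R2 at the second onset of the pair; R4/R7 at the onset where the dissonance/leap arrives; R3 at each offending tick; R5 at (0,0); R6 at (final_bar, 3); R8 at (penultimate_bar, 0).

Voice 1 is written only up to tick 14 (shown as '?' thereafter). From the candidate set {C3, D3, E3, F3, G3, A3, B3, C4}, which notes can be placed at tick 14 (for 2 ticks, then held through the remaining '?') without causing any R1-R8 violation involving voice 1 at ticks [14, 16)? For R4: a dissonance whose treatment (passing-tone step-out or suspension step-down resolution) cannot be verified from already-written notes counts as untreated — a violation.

{A3, C3, D3, E3, G3}

C3: legal
D3: legal
E3: legal
F3: violates R4
G3: legal
A3: legal
B3: violates R4
C4: violates R7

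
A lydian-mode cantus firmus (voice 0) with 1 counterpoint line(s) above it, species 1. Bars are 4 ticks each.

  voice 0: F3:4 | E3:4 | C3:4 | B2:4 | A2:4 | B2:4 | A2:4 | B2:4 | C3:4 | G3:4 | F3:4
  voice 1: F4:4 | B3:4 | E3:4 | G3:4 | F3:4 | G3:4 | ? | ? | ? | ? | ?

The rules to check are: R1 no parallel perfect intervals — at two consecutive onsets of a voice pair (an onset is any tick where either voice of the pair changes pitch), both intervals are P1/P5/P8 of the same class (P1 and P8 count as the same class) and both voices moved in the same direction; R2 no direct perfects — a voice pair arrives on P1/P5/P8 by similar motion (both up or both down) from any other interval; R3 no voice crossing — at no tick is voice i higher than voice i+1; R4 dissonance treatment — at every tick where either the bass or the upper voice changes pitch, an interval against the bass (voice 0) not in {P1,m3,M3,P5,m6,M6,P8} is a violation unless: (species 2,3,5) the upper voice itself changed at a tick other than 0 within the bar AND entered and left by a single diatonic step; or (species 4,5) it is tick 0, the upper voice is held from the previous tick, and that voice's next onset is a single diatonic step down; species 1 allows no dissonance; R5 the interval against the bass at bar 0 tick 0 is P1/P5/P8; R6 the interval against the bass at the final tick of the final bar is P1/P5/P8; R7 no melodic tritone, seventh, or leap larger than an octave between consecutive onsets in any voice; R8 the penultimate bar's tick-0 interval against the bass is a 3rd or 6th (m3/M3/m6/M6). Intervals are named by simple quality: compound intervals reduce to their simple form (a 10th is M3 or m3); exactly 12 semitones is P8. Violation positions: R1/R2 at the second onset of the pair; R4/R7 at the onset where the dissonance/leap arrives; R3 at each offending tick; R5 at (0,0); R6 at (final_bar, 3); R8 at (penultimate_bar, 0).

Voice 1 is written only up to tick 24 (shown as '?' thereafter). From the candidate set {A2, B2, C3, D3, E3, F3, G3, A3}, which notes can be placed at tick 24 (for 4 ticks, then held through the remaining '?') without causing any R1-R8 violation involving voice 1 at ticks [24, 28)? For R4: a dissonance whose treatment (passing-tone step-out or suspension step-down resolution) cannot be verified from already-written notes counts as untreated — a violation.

{A3, C3, F3}

A2: violates R2,R7
B2: violates R4
C3: legal
D3: violates R4
E3: violates R2
F3: legal
G3: violates R4
A3: legal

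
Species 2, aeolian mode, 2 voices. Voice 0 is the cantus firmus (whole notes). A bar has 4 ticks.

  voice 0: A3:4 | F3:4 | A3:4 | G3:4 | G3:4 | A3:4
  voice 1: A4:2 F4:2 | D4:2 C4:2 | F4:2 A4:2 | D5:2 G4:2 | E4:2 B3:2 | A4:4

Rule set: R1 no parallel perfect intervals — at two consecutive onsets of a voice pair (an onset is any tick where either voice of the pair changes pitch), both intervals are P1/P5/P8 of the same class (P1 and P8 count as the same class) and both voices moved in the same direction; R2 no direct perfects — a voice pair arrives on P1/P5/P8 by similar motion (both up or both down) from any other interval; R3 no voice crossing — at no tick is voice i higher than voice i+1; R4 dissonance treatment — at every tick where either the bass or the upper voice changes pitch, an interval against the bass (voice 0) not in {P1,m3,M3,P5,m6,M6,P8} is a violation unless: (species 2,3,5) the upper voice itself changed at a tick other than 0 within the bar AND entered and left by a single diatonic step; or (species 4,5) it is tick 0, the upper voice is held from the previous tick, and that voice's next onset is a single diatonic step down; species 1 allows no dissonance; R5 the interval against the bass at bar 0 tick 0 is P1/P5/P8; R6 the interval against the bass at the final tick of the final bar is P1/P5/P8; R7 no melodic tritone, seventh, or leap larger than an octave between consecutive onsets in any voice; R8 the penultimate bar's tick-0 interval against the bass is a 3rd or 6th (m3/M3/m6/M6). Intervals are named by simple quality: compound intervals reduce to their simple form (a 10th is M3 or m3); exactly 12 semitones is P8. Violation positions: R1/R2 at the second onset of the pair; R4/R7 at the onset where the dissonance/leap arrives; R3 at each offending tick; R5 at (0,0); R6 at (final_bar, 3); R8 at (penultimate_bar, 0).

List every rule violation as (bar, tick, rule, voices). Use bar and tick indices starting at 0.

bar 0: v0=A3 v1=A4 downbeat P8
bar 1: v0=F3 v1=D4 downbeat M6
bar 2: v0=A3 v1=F4 downbeat m6
bar 3: v0=G3 v1=D5 downbeat P5
bar 4: v0=G3 v1=E4 downbeat M6
bar 5: v0=A3 v1=A4 downbeat P8
  -> R2 @ bar 5 tick 0 v(0, 1): G3/B3 M3 -> A3/A4 P8 similar
  -> R7 @ bar 5 tick 0 v(1,): B3->A4 leap 10st

(5, 0, R2, (0, 1))
(5, 0, R7, (1,))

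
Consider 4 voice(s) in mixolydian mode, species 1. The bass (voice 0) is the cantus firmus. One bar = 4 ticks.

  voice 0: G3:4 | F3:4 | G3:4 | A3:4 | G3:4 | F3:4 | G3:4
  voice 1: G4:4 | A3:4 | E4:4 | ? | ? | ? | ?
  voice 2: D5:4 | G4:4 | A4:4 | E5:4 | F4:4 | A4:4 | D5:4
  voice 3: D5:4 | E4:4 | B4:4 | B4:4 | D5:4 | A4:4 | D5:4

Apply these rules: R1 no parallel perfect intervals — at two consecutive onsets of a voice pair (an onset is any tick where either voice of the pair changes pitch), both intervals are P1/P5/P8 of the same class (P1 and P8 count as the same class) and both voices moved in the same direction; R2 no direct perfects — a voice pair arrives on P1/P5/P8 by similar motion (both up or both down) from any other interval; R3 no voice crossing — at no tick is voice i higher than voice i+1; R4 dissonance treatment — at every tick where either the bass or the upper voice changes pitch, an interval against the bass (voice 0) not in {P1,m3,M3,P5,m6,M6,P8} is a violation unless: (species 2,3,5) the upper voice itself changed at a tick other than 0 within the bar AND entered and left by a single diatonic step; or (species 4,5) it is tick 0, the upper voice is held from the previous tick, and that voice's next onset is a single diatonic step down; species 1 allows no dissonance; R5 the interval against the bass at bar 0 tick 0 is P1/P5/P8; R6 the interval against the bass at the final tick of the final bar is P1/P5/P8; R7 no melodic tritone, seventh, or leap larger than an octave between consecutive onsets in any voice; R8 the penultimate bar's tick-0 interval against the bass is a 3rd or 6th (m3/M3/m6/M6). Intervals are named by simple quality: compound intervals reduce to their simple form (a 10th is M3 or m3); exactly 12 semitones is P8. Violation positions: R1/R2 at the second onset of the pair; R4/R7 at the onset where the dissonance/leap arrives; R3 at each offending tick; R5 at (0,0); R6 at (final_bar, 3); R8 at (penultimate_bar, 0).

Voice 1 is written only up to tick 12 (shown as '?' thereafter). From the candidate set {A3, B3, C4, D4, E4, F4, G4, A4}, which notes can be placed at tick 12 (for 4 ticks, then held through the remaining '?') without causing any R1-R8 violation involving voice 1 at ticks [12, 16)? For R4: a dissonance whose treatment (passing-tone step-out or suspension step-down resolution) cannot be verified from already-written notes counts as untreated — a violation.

{A3, C4, E4, F4}

A3: legal
B3: violates R4
C4: legal
D4: violates R4
E4: legal
F4: legal
G4: violates R4
A4: violates R2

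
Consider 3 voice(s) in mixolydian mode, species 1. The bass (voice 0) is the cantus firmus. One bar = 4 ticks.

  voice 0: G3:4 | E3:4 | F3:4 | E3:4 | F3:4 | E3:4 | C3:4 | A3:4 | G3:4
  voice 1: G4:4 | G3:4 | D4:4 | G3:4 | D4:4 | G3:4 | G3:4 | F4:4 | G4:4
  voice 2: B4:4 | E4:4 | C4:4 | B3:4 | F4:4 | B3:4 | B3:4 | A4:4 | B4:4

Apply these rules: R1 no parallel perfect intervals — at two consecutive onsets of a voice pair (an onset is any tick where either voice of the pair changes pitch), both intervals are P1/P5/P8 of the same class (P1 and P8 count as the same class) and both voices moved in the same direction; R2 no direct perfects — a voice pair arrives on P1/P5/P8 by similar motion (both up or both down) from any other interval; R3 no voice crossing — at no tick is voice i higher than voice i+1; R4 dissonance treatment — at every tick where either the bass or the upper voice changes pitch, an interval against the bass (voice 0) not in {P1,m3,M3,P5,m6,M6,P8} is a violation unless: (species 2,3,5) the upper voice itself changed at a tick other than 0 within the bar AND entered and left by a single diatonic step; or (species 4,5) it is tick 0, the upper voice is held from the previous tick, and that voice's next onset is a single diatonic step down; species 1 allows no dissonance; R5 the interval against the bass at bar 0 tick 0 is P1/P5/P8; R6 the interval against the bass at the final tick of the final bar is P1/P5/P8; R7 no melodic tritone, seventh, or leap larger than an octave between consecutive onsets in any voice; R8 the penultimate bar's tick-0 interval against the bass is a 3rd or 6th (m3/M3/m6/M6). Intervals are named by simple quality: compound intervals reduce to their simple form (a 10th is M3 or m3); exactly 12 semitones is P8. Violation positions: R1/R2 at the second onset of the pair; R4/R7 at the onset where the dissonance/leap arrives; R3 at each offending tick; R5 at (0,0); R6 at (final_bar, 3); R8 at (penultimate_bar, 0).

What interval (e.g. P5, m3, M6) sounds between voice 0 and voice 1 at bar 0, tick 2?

P8

voice 0=G3 voice 1=G4 -> P8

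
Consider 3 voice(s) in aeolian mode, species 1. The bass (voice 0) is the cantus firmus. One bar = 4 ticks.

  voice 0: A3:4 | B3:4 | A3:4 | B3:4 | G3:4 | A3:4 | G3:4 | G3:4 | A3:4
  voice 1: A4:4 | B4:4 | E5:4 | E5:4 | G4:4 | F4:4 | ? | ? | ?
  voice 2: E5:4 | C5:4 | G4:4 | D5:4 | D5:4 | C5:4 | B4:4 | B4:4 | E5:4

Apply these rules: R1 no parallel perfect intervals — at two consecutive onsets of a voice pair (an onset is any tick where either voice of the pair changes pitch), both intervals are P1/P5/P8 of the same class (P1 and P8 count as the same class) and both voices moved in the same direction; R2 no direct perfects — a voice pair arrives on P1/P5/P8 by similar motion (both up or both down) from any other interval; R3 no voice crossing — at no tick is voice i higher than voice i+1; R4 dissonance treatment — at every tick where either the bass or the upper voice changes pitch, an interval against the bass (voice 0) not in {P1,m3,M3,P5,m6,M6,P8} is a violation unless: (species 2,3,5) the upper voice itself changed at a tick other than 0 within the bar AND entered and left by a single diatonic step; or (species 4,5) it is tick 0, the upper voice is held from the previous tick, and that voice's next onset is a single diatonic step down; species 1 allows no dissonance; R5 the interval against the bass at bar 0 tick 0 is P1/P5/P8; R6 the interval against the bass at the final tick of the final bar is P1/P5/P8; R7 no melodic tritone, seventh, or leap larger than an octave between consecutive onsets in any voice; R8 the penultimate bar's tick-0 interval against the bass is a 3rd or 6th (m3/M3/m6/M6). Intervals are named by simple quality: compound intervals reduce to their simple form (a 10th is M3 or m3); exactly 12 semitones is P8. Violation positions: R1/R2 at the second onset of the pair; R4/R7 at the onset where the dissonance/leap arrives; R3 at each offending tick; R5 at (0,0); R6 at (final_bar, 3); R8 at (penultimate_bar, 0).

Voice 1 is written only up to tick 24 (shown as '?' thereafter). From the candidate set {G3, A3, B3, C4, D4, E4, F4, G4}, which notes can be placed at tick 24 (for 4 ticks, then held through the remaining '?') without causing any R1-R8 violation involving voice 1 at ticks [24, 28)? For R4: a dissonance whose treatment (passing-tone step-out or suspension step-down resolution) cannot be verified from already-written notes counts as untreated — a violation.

G3: violates R2,R7
A3: violates R4
B3: violates R2,R7
C4: violates R4
D4: violates R2
E4: violates R1
F4: violates R4
G4: legal

{G4}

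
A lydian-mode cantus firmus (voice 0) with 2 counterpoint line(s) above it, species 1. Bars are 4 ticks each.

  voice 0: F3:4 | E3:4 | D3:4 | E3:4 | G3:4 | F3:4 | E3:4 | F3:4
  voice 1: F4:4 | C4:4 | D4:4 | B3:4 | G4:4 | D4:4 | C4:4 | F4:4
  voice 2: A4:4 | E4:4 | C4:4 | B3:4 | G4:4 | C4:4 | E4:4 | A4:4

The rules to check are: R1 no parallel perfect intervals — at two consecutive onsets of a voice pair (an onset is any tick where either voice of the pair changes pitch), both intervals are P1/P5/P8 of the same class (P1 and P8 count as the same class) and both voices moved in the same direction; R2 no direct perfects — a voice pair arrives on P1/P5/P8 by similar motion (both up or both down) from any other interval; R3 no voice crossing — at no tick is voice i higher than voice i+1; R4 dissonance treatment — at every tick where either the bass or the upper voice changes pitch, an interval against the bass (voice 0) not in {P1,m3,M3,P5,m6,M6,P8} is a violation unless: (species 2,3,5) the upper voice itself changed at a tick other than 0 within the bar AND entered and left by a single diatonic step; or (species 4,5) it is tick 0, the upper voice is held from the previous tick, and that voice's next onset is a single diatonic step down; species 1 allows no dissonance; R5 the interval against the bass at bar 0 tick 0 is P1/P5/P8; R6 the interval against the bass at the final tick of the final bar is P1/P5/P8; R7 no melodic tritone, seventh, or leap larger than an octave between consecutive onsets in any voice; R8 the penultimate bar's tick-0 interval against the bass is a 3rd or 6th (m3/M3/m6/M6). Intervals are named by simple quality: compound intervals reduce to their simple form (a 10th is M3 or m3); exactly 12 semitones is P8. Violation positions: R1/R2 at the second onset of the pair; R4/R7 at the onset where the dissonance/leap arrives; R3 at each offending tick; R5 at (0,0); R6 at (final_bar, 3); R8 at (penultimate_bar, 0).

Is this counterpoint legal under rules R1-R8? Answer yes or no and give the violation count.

bar 0: v0=F3 v1=F4 v2=A4 (M3)
bar 1: v0=E3 v1=C4 v2=E4 (P8)
bar 2: v0=D3 v1=D4 v2=C4 (m7)
bar 3: v0=E3 v1=B3 v2=B3 (P5)
bar 4: v0=G3 v1=G4 v2=G4 (P8)
bar 5: v0=F3 v1=D4 v2=C4 (P5)
bar 6: v0=E3 v1=C4 v2=E4 (P8)
bar 7: v0=F3 v1=F4 v2=A4 (M3)
  R5 @ bar0.0: opens on M3
  R2 @ bar1.0: F3/A4 M3 -> E3/E4 P8 similar
  R3 @ bar2.0: D4 above C4
  R4 @ bar2.0: D3/C4 m7 untreated
  R3 @ bar2.1: D4 above C4
  R3 @ bar2.2: D4 above C4
  R3 @ bar2.3: D4 above C4
  R2 @ bar3.0: D4/C4 M2 -> B3/B3 P1 similar
  R1 @ bar4.0: B3/B3 P1 -> G4/G4 P1 similar
  R2 @ bar4.0: E3/B3 P5 -> G3/G4 P8 similar
  R2 @ bar4.0: E3/B3 P5 -> G3/G4 P8 similar
  R2 @ bar5.0: G3/G4 P8 -> F3/C4 P5 similar
  R3 @ bar5.0: D4 above C4
  R3 @ bar5.1: D4 above C4
  R3 @ bar5.2: D4 above C4
  R3 @ bar5.3: D4 above C4
  R8 @ bar6.0: penult P8 not 3rd/6th
  R2 @ bar7.0: E3/C4 m6 -> F3/F4 P8 similar
  R6 @ bar7.3: closes on M3

No (19 violations)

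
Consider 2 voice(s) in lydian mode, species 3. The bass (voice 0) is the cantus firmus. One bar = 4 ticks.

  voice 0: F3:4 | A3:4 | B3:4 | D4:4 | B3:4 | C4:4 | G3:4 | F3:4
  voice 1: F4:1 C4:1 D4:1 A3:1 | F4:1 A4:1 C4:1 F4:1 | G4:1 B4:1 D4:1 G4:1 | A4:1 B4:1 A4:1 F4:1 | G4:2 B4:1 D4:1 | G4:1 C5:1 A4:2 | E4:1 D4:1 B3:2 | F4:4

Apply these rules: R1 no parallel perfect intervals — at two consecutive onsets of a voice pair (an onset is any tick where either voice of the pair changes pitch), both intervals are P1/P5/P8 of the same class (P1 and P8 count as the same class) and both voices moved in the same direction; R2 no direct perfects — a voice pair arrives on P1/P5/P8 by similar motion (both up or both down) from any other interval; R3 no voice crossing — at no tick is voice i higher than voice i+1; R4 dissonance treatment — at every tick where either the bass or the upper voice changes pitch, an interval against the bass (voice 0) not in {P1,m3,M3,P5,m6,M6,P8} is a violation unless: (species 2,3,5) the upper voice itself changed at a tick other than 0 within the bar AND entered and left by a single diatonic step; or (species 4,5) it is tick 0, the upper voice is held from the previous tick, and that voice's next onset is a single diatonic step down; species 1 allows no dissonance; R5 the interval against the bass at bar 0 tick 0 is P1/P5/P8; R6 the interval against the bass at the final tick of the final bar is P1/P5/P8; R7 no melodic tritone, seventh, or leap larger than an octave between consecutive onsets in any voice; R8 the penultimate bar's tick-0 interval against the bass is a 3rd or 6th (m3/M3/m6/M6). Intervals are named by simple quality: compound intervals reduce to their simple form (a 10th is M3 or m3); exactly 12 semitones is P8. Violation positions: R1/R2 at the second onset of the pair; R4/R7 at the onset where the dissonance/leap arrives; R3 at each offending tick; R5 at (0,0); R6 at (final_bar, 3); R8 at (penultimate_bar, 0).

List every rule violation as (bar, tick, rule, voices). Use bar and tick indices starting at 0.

(3, 0, R2, (0, 1))
(5, 0, R2, (0, 1))
(7, 0, R7, (1,))

bar 0: v0=F3 v1=F4 downbeat P8
bar 1: v0=A3 v1=F4 downbeat m6
bar 2: v0=B3 v1=G4 downbeat m6
bar 3: v0=D4 v1=A4 downbeat P5
bar 4: v0=B3 v1=G4 downbeat m6
bar 5: v0=C4 v1=G4 downbeat P5
bar 6: v0=G3 v1=E4 downbeat M6
bar 7: v0=F3 v1=F4 downbeat P8
  -> R2 @ bar 3 tick 0 v(0, 1): B3/G4 m6 -> D4/A4 P5 similar
  -> R2 @ bar 5 tick 0 v(0, 1): B3/D4 m3 -> C4/G4 P5 similar
  -> R7 @ bar 7 tick 0 v(1,): B3->F4 leap 6st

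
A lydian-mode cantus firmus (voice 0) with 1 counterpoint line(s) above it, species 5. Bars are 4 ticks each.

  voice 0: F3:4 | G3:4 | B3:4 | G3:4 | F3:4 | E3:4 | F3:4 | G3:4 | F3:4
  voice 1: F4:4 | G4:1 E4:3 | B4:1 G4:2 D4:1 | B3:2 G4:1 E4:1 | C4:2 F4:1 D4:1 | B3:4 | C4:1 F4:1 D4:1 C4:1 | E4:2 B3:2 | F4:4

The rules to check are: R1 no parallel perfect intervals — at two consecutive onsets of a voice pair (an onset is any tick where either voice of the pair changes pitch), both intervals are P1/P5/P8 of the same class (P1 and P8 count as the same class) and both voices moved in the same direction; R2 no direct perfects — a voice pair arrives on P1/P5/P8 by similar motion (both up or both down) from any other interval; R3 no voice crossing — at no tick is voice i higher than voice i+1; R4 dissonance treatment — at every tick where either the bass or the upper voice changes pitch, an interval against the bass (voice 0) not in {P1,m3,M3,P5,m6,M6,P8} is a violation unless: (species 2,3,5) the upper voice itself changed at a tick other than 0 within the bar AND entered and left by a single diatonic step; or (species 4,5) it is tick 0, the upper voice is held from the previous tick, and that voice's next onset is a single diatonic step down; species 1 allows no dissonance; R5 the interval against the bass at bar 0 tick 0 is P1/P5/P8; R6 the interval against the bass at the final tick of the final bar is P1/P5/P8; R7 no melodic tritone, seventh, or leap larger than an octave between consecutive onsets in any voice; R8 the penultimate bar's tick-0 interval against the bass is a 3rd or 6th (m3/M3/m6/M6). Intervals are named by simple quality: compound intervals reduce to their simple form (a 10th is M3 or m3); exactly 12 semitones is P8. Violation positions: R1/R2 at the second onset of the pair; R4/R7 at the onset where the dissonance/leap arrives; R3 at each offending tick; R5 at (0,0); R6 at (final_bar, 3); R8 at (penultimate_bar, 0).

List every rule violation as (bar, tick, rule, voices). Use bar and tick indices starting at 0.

bar 0: v0=F3 v1=F4 downbeat P8
bar 1: v0=G3 v1=G4 downbeat P8
bar 2: v0=B3 v1=B4 downbeat P8
bar 3: v0=G3 v1=B3 downbeat M3
bar 4: v0=F3 v1=C4 downbeat P5
bar 5: v0=E3 v1=B3 downbeat P5
bar 6: v0=F3 v1=C4 downbeat P5
bar 7: v0=G3 v1=E4 downbeat M6
bar 8: v0=F3 v1=F4 downbeat P8
  -> R1 @ bar 1 tick 0 v(0, 1): F3/F4 P8 -> G3/G4 P8 similar
  -> R2 @ bar 2 tick 0 v(0, 1): G3/E4 M6 -> B3/B4 P8 similar
  -> R2 @ bar 4 tick 0 v(0, 1): G3/E4 M6 -> F3/C4 P5 similar
  -> R2 @ bar 5 tick 0 v(0, 1): F3/D4 M6 -> E3/B3 P5 similar
  -> R1 @ bar 6 tick 0 v(0, 1): E3/B3 P5 -> F3/C4 P5 similar
  -> R7 @ bar 8 tick 0 v(1,): B3->F4 leap 6st

(1, 0, R1, (0, 1))
(2, 0, R2, (0, 1))
(4, 0, R2, (0, 1))
(5, 0, R2, (0, 1))
(6, 0, R1, (0, 1))
(8, 0, R7, (1,))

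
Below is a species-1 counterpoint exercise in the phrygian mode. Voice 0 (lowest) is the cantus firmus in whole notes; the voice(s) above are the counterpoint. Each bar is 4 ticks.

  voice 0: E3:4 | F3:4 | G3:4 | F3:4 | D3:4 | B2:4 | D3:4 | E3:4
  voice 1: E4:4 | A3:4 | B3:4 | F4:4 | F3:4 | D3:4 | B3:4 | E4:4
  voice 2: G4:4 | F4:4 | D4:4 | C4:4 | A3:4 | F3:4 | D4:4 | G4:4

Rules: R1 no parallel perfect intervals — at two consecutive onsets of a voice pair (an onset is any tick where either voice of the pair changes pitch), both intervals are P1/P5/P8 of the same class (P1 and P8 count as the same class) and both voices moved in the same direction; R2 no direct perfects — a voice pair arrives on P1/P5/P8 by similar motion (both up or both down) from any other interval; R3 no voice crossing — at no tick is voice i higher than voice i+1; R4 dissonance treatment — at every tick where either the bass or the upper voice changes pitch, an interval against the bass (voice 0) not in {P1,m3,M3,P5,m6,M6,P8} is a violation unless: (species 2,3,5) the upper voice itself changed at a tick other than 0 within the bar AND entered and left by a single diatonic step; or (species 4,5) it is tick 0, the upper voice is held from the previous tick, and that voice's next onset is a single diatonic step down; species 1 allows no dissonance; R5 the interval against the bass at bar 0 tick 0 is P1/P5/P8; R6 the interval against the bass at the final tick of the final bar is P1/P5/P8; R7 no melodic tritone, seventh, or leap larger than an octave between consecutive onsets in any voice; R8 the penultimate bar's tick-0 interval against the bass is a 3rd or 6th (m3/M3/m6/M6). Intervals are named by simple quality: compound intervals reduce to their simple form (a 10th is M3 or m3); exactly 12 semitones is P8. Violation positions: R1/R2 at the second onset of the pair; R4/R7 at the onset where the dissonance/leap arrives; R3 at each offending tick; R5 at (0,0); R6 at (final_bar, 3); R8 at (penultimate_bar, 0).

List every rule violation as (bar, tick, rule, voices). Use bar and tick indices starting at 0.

(0, 0, R5, (0, 2))
(3, 0, R1, (0, 2))
(3, 0, R3, (1, 2))
(3, 0, R7, (1,))
(3, 1, R3, (1, 2))
(3, 2, R3, (1, 2))
(3, 3, R3, (1, 2))
(4, 0, R1, (0, 2))
(5, 0, R4, (0, 2))
(6, 0, R2, (0, 2))
(6, 0, R8, (0, 2))
(7, 0, R2, (0, 1))
(7, 3, R6, (0, 2))

bar 0: v0=E3 v1=E4 v2=G4 downbeat m3
bar 1: v0=F3 v1=A3 v2=F4 downbeat P8
bar 2: v0=G3 v1=B3 v2=D4 downbeat P5
bar 3: v0=F3 v1=F4 v2=C4 downbeat P5
bar 4: v0=D3 v1=F3 v2=A3 downbeat P5
bar 5: v0=B2 v1=D3 v2=F3 downbeat TT
bar 6: v0=D3 v1=B3 v2=D4 downbeat P8
bar 7: v0=E3 v1=E4 v2=G4 downbeat m3
  -> R5 @ bar 0 tick 0 v(0, 2): opens on m3
  -> R1 @ bar 3 tick 0 v(0, 2): G3/D4 P5 -> F3/C4 P5 similar
  -> R3 @ bar 3 tick 0 v(1, 2): F4 above C4
  -> R7 @ bar 3 tick 0 v(1,): B3->F4 leap 6st
  -> R3 @ bar 3 tick 1 v(1, 2): F4 above C4
  -> R3 @ bar 3 tick 2 v(1, 2): F4 above C4
  -> R3 @ bar 3 tick 3 v(1, 2): F4 above C4
  -> R1 @ bar 4 tick 0 v(0, 2): F3/C4 P5 -> D3/A3 P5 similar
  -> R4 @ bar 5 tick 0 v(0, 2): B2/F3 TT untreated
  -> R2 @ bar 6 tick 0 v(0, 2): B2/F3 TT -> D3/D4 P8 similar
  -> R8 @ bar 6 tick 0 v(0, 2): penult P8 not 3rd/6th
  -> R2 @ bar 7 tick 0 v(0, 1): D3/B3 M6 -> E3/E4 P8 similar
  -> R6 @ bar 7 tick 3 v(0, 2): closes on m3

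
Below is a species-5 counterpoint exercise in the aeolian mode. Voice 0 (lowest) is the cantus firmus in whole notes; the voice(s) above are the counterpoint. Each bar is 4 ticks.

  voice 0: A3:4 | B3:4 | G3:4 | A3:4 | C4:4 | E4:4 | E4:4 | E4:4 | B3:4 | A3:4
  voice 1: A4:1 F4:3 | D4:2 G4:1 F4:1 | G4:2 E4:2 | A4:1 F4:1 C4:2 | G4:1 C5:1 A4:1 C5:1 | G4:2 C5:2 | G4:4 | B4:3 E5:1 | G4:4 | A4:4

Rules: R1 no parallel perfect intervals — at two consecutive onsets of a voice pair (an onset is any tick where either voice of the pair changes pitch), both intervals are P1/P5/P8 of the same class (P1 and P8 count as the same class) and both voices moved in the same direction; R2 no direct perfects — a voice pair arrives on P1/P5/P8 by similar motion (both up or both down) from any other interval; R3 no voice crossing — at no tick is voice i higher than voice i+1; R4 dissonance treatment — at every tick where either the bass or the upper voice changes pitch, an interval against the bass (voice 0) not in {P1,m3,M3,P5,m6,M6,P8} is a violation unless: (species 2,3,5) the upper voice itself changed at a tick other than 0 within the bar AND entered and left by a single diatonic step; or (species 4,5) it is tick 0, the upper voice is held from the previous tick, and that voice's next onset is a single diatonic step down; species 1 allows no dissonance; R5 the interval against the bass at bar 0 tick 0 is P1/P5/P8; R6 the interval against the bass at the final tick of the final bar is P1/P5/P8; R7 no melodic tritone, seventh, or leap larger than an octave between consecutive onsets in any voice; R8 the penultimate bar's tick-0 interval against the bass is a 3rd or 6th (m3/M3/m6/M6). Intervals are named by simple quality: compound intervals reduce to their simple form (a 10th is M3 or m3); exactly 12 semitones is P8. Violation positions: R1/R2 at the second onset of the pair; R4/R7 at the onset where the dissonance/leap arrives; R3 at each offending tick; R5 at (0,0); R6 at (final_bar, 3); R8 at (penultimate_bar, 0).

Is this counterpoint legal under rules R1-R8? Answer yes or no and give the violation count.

No (2 violations)

bar 0: v0=A3 v1=A4 (P8)
bar 1: v0=B3 v1=D4 (m3)
bar 2: v0=G3 v1=G4 (P8)
bar 3: v0=A3 v1=A4 (P8)
bar 4: v0=C4 v1=G4 (P5)
bar 5: v0=E4 v1=G4 (m3)
bar 6: v0=E4 v1=G4 (m3)
bar 7: v0=E4 v1=B4 (P5)
bar 8: v0=B3 v1=G4 (m6)
bar 9: v0=A3 v1=A4 (P8)
  R2 @ bar3.0: G3/E4 M6 -> A3/A4 P8 similar
  R2 @ bar4.0: A3/C4 m3 -> C4/G4 P5 similar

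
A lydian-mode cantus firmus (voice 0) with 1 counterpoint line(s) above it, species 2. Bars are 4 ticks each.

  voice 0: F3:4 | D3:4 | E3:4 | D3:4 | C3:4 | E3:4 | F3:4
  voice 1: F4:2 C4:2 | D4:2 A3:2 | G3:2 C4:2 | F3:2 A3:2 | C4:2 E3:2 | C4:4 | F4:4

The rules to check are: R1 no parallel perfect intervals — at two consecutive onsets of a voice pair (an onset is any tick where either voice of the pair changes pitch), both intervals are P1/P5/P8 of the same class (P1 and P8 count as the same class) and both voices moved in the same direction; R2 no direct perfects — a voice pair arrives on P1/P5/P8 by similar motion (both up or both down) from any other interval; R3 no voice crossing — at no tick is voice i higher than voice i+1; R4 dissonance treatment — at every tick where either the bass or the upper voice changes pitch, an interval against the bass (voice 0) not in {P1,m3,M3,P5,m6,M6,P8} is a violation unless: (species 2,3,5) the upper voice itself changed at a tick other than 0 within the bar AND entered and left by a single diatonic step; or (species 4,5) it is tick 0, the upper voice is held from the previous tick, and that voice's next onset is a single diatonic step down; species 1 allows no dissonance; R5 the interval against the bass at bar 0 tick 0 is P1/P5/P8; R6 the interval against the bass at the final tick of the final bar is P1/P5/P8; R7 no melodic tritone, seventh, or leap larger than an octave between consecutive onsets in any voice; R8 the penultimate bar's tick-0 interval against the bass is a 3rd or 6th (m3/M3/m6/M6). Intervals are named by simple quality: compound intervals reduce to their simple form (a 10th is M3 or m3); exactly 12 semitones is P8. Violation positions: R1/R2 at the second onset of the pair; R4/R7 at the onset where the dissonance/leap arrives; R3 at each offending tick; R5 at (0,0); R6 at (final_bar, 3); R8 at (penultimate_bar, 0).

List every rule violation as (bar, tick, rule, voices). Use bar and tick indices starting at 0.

bar 0: v0=F3 v1=F4 downbeat P8
bar 1: v0=D3 v1=D4 downbeat P8
bar 2: v0=E3 v1=G3 downbeat m3
bar 3: v0=D3 v1=F3 downbeat m3
bar 4: v0=C3 v1=C4 downbeat P8
bar 5: v0=E3 v1=C4 downbeat m6
bar 6: v0=F3 v1=F4 downbeat P8
  -> R2 @ bar 6 tick 0 v(0, 1): E3/C4 m6 -> F3/F4 P8 similar

(6, 0, R2, (0, 1))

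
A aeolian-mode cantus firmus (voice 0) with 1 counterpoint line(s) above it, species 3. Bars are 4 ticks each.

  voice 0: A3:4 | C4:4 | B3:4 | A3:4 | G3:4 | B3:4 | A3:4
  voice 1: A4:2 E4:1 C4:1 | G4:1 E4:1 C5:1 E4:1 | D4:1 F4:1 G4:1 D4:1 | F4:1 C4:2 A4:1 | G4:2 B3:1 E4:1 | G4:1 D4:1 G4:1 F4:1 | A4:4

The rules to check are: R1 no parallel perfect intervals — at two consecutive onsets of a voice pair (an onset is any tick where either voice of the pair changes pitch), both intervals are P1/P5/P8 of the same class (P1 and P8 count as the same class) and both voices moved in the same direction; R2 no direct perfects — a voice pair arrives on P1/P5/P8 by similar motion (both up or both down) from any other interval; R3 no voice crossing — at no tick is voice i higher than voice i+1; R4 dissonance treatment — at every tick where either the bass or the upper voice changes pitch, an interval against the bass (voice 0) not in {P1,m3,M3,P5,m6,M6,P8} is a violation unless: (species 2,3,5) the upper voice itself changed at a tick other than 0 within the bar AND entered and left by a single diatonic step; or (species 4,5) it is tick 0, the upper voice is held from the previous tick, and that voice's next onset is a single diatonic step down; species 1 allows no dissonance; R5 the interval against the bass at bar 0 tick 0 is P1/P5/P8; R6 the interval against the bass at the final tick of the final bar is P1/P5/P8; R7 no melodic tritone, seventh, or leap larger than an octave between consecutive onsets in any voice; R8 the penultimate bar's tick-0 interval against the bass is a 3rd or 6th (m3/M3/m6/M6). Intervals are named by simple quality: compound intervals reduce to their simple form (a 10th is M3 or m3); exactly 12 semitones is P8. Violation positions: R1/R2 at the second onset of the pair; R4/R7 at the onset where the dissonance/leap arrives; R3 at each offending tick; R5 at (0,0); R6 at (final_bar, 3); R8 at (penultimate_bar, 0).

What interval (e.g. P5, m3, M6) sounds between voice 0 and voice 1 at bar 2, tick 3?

voice 0=B3 voice 1=D4 -> m3

m3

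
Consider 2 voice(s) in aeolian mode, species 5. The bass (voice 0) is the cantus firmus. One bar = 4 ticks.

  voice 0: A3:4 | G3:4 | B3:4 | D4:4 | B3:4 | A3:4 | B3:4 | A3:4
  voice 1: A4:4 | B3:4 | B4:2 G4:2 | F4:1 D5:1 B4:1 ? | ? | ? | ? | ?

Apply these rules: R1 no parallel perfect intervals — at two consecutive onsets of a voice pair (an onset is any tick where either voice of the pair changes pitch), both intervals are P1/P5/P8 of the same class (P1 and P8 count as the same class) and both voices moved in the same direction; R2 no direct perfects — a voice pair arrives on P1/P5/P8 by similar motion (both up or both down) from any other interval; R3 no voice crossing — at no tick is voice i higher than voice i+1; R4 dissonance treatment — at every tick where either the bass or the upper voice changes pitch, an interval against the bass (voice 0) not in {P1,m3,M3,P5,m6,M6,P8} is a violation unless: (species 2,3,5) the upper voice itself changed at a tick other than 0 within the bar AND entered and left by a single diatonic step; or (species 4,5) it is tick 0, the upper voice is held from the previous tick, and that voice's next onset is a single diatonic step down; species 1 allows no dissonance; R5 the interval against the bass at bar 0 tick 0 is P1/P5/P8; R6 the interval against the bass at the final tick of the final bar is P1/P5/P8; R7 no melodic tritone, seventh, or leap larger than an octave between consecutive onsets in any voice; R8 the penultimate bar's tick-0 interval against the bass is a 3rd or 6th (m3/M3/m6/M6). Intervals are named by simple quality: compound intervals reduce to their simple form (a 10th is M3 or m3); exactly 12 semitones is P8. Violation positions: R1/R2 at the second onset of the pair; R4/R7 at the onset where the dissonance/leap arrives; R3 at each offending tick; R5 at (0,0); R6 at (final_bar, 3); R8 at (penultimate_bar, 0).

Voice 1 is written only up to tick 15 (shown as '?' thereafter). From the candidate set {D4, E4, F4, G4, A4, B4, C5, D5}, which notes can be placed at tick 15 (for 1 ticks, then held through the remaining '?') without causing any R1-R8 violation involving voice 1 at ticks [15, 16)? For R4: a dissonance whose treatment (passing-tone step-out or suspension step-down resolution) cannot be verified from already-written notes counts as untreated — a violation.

D4: legal
E4: violates R4
F4: violates R7
G4: violates R4
A4: legal
B4: legal
C5: violates R4
D5: legal

{A4, B4, D4, D5}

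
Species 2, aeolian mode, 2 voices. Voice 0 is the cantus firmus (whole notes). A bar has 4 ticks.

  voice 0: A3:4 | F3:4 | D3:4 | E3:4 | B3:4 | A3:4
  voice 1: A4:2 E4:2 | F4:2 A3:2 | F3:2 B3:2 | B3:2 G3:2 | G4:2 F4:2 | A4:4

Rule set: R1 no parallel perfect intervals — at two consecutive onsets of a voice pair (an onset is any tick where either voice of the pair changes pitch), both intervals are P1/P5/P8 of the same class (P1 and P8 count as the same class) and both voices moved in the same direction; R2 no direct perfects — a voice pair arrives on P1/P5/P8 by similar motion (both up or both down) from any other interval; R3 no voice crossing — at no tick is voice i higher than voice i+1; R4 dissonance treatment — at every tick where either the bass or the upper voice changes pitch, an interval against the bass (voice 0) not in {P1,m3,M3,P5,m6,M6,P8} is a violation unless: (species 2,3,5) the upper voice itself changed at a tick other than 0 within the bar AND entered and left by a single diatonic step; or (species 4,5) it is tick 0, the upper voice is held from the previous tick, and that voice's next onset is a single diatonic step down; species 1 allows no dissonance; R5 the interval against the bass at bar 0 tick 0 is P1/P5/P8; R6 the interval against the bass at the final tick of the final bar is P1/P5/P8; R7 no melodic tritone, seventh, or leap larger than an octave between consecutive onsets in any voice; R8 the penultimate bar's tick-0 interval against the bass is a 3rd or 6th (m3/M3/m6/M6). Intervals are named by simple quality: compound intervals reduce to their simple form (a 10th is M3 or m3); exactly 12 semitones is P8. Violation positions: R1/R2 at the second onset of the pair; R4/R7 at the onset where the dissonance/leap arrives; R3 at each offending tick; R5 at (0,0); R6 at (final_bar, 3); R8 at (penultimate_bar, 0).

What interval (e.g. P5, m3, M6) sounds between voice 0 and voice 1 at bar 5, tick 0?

voice 0=A3 voice 1=A4 -> P8

P8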